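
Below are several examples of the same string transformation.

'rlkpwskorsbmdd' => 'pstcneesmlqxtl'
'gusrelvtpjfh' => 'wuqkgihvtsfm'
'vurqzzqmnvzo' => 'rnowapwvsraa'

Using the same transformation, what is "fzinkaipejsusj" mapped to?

qfktvtkgajolbj

The transformation: swap the front and back halves of the string, then shift every letter 1 place forward in the alphabet (wrapping around).
Working it through for "fzinkaipejsusj": intermediate "pejsusjfzinkai", final "qfktvtkgajolbj".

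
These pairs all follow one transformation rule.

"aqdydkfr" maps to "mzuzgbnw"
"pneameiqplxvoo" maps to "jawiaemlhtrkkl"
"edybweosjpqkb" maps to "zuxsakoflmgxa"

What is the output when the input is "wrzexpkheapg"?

nvatlgdawlcs

What's happening: shift every letter 4 places backward in the alphabet (wrapping around), then move the first character to the end.
Applying both steps to "wrzexpkheapg": "snvatlgdawlc", then "nvatlgdawlcs".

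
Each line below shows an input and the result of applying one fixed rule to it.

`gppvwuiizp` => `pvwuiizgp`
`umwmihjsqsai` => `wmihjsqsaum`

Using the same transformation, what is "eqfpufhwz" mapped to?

In each case the input is transformed by: delete the last character, then move the first 2 characters to the end (rotate left by 2).
For "eqfpufhwz", step one produces "eqfpufhw"; step two turns that into "fpufhweq".

fpufhweq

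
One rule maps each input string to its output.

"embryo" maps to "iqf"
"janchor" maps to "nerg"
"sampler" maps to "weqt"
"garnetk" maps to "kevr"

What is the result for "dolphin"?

In each case the input is transformed by: delete the last 3 characters, then shift every letter 4 places forward in the alphabet (wrapping around).
So "dolphin" becomes "hspt".

hspt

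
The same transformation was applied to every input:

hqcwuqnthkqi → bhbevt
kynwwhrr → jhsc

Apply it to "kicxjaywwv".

tilhg

Each output is the input with this applied: keep every other character starting from the second (positions 2nd, 4th, 6th, ...), then shift every letter 11 places forward in the alphabet (wrapping around).
Applying both steps to "kicxjaywwv": "ixawv", then "tilhg".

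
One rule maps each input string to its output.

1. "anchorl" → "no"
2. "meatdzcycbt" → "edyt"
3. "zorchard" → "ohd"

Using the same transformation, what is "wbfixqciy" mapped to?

The transformation: keep one character in every 3, starting at position 2 (positions 2nd, 5th, 8th, ...).
Doing the same to "wbfixqciy": "bxi".

bxi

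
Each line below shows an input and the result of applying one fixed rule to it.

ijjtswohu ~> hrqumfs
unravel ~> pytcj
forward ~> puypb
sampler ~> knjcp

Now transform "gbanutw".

ylsru

What's happening: shift every letter 2 places backward in the alphabet (wrapping around), then delete the first 2 characters.
Applying both steps to "gbanutw": "ezylsru", then "ylsru".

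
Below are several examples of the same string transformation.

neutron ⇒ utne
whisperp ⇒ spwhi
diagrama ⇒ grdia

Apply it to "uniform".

What's happening: delete the last 3 characters, then move the last 2 characters to the front (rotate right by 2).
For "uniform", step one produces "unif"; step two turns that into "ifun".

ifun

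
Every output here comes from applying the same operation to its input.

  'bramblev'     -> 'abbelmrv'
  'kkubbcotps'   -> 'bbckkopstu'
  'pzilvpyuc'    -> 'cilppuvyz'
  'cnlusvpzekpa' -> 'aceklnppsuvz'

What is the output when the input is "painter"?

aeinprt

In each case the input is transformed by: sort the characters into alphabetical order.
On "painter" that produces "aeinprt".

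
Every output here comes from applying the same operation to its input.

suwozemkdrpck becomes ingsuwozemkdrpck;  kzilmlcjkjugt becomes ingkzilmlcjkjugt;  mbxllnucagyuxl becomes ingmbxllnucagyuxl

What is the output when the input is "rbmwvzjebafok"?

ingrbmwvzjebafok

What's happening: prepend "ing".
Applying that to "rbmwvzjebafok" gives "ingrbmwvzjebafok".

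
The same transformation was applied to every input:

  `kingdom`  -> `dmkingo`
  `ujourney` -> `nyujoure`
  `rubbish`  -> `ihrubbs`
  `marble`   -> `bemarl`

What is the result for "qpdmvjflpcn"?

The rule is to move the last 2 characters to the front (rotate right by 2), then swap the first and last characters.
On "qpdmvjflpcn": the first step gives "cnqpdmvjflp", and the second then gives "pnqpdmvjflc".

pnqpdmvjflc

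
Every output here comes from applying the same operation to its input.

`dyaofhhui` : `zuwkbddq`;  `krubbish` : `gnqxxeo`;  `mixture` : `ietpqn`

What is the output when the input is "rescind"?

Each output is the input with this applied: shift every letter 4 places backward in the alphabet (wrapping around), then delete the last character.
So "rescind" becomes "naoyej".

naoyej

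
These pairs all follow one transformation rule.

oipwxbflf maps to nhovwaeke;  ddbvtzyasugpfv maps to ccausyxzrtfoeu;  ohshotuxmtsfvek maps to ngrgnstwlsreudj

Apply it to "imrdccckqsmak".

hlqcbbbjprlzj

Rule — shift every letter 1 place backward in the alphabet (wrapping around).
Doing the same to "imrdccckqsmak": "hlqcbbbjprlzj".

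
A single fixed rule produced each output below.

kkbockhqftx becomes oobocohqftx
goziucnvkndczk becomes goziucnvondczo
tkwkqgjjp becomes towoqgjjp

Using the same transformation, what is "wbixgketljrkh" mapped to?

wbixgoetljroh

Rule — replace every "k" with "o".
For "wbixgketljrkh" the result is "wbixgoetljroh".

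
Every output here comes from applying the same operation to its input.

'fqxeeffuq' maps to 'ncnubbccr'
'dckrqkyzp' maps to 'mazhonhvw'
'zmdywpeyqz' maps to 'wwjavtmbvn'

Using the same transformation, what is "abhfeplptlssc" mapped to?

zxyecbmimqipp

The transformation: shift every letter 3 places backward in the alphabet (wrapping around), then move the last character to the front.
On "abhfeplptlssc": the first step gives "xyecbmimqippz", and the second then gives "zxyecbmimqipp".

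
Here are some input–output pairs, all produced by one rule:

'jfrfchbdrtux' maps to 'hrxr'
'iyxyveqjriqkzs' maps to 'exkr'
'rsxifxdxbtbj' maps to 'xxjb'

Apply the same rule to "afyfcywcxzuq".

yyqx

The pattern: keep one character in every 3, starting at position 3 (positions 3rd, 6th, 9th, ...), then swap each adjacent pair of characters (1↔2, 3↔4, ...).
On "afyfcywcxzuq": the first step gives "yyxq", and the second then gives "yyqx".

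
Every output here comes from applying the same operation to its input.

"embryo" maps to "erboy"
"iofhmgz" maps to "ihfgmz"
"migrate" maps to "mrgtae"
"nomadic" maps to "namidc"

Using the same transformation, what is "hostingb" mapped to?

htsnibg

Looking at the pairs, the operation is to swap each adjacent pair of characters (1↔2, 3↔4, ...), then delete the first character.
Applying both steps to "hostingb": "ohtsnibg", then "htsnibg".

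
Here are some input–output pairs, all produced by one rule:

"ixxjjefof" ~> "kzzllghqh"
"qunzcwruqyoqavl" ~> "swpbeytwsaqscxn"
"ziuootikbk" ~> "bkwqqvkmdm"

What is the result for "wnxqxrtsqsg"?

ypzsztvusui

Looking at the pairs, the operation is to shift every letter 2 places forward in the alphabet (wrapping around).
Applying that to "wnxqxrtsqsg" gives "ypzsztvusui".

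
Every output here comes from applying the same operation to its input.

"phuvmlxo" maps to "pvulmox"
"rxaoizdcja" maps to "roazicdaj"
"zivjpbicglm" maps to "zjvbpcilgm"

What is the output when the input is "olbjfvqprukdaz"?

What's happening: swap each adjacent pair of characters (1↔2, 3↔4, ...), then delete the first character.
Working it through for "olbjfvqprukdaz": intermediate "lojbvfpqurdkza", final "ojbvfpqurdkza".

ojbvfpqurdkza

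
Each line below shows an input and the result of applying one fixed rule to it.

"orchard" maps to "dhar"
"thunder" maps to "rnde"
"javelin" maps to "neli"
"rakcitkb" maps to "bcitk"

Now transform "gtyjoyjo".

ojoyj

The rule is to delete the first 3 characters, then move the last character to the front.
On "gtyjoyjo" that produces "ojoyj".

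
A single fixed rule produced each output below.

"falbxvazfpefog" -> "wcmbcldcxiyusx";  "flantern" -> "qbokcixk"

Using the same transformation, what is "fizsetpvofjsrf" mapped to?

In each case the input is transformed by: swap the front and back halves of the string, then shift every letter 3 places backward in the alphabet (wrapping around).
On "fizsetpvofjsrf": the first step gives "vofjsrffizsetp", and the second then gives "slcgpoccfwpbqm".

slcgpoccfwpbqm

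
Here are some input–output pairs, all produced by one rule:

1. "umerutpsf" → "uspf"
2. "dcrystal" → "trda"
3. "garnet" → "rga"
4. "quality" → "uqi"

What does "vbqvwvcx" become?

wvqb

In each case the input is transformed by: sort the characters into reverse alphabetical order, then keep every other character starting from the second (positions 2nd, 4th, 6th, ...).
Applying both steps to "vbqvwvcx": "xwvvvqcb", then "wvqb".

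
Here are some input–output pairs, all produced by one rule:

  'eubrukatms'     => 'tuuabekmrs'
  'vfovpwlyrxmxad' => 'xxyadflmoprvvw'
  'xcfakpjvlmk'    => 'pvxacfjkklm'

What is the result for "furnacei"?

nruacefi

In each case the input is transformed by: sort the characters into alphabetical order, then move the last 3 characters to the front (rotate right by 3).
"furnacei" → "acefinru" → "nruacefi".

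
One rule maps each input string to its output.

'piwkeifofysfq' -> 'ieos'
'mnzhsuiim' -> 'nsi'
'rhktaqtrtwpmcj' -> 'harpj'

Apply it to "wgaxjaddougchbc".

The transformation: keep one character in every 3, starting at position 2 (positions 2nd, 5th, 8th, ...).
Applying that to "wgaxjaddougchbc" gives "gjdgb".

gjdgb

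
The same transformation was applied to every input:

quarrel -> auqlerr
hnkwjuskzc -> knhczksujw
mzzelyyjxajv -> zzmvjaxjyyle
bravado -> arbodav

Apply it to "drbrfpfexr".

brdrxefpfr

In each case the input is transformed by: reverse the string, then move the last 3 characters to the front (rotate right by 3).
So "drbrfpfexr" becomes "brdrxefpfr".
(Check on "quarrel": → "lerrauq" → "auqlerr" ✓)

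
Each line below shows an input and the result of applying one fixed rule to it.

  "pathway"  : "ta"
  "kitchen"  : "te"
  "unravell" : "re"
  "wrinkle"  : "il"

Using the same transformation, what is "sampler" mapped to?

The rule is to keep one character in every 3, starting at position 3 (positions 3rd, 6th, 9th, ...).
So "sampler" becomes "me".

me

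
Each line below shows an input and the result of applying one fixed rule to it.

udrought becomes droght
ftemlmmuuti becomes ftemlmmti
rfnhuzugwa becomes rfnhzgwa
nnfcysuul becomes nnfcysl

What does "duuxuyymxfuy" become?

dxyymxfy

The pattern: remove every "u".
So "duuxuyymxfuy" becomes "dxyymxfy".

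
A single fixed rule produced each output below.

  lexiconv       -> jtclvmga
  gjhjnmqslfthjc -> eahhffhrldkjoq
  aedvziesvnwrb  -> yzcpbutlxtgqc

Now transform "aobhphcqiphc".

The transformation: shift every letter 2 places backward in the alphabet (wrapping around), then take characters alternately from the front and the back (1st, last, 2nd, 2nd-last, ...).
"aobhphcqiphc" → "ymzfnfaognfa" → "yamfznfgnofa".

yamfznfgnofa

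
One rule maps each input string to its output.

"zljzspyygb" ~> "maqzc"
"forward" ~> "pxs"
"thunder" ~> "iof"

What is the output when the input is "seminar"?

fjb

The pattern: shift every letter 1 place forward in the alphabet (wrapping around), then keep every other character starting from the second (positions 2nd, 4th, 6th, ...).
"seminar" → "tfnjobs" → "fjb".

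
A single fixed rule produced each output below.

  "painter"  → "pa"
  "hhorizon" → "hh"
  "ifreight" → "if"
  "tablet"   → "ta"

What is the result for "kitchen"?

ki

The pattern: keep only the first 2 characters.
"kitchen" → "ki".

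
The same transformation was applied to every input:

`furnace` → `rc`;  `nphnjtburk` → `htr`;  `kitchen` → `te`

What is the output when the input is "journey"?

ue

Looking at the pairs, the operation is to keep one character in every 3, starting at position 3 (positions 3rd, 6th, 9th, ...).
For "journey" the result is "ue".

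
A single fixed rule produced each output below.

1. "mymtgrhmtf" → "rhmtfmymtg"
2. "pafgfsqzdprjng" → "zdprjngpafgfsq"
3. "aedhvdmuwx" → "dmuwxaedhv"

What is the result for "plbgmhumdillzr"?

mdillzrplbgmhu

The pattern: swap the front and back halves of the string.
So "plbgmhumdillzr" becomes "mdillzrplbgmhu".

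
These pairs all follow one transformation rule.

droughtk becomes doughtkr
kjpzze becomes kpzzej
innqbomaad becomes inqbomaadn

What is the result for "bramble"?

bambler

Rule — move the first character to the end, then swap the first and last characters.
"bramble" → "rambleb" → "bambler".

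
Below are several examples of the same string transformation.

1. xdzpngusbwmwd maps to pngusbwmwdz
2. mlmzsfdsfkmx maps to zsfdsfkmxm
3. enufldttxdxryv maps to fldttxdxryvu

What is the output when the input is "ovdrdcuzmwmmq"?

Each output is the input with this applied: delete the first 2 characters, then move the first character to the end.
For "ovdrdcuzmwmmq", step one produces "drdcuzmwmmq"; step two turns that into "rdcuzmwmmqd".
(Check on "enufldttxdxryv": → "ufldttxdxryv" → "fldttxdxryvu" ✓)

rdcuzmwmmqd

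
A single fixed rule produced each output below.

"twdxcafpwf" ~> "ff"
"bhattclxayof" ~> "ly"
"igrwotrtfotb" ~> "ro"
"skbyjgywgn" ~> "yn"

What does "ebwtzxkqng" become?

Rule — keep one character in every 3, starting at position 1 (positions 1st, 4th, 7th, ...), then delete the first 2 characters.
Working it through for "ebwtzxkqng": intermediate "etkg", final "kg".

kg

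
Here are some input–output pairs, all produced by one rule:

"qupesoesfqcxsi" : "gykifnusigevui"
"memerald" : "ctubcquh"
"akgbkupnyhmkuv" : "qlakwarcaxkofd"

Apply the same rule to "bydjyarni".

Rule — take characters alternately from the front and the back (1st, last, 2nd, 2nd-last, ...), then shift every letter 10 places backward in the alphabet (wrapping around).
On "bydjyarni": the first step gives "biyndrjay", and the second then gives "ryodthzqo".

ryodthzqo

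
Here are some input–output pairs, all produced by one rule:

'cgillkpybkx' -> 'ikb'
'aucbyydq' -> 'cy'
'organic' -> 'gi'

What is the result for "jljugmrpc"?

Each output is the input with this applied: keep one character in every 3, starting at position 3 (positions 3rd, 6th, 9th, ...).
Applying that to "jljugmrpc" gives "jmc".

jmc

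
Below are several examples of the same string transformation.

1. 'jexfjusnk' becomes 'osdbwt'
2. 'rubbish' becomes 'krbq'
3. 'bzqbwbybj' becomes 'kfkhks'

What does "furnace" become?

The rule is to shift every letter 9 places forward in the alphabet (wrapping around), then delete the first 3 characters.
"furnace" → "odawjln" → "wjln".

wjln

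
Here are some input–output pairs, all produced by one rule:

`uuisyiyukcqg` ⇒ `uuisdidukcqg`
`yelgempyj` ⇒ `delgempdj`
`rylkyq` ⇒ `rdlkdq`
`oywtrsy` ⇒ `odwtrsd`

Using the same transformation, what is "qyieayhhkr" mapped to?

Each output is the input with this applied: replace every "y" with "d".
So "qyieayhhkr" becomes "qdieadhhkr".

qdieadhhkr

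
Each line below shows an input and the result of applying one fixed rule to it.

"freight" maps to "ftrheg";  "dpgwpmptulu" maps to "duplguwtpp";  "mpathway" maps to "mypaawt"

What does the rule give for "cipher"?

criep

Each output is the input with this applied: take characters alternately from the front and the back (1st, last, 2nd, 2nd-last, ...), then delete the last character.
"cipher" → "crieph" → "criep".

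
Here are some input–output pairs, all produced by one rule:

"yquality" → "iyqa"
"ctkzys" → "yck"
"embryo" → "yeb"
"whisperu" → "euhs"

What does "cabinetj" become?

The transformation: swap the front and back halves of the string, then keep every other character starting from the second (positions 2nd, 4th, 6th, ...).
For "cabinetj", step one produces "netjcabi"; step two turns that into "ejai".

ejai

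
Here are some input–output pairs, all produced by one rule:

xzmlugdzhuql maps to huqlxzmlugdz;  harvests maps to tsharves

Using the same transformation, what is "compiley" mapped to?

eycompil

Each output is the input with this applied: move the first 2 characters to the end (rotate left by 2), then swap the front and back halves of the string.
For "compiley", step one produces "mpileyco"; step two turns that into "eycompil".
(Check on "xzmlugdzhuql": → "mlugdzhuqlxz" → "huqlxzmlugdz" ✓)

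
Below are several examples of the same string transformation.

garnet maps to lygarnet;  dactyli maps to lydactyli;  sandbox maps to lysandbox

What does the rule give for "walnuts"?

The pattern: prepend "ly".
On "walnuts" that produces "lywalnuts".

lywalnuts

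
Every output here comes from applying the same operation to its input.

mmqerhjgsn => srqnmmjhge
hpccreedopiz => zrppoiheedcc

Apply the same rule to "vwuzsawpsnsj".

zwwvussspnja

What's happening: sort the characters into reverse alphabetical order.
So "vwuzsawpsnsj" becomes "zwwvussspnja".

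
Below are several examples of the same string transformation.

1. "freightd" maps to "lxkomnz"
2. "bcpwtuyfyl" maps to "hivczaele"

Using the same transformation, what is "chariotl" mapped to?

In each case the input is transformed by: delete the last character, then shift every letter 6 places forward in the alphabet (wrapping around).
Working it through for "chariotl": intermediate "chariot", final "ingxouz".

ingxouz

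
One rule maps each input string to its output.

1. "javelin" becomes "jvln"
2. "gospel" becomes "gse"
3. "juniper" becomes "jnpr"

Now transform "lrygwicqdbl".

Each output is the input with this applied: keep every other character starting from the first (positions 1st, 3rd, 5th, ...).
So "lrygwicqdbl" becomes "lywcdl".

lywcdl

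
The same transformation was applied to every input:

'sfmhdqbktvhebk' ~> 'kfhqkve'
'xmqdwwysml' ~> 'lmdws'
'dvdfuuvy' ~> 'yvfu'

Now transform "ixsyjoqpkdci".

The rule is to keep every other character starting from the second (positions 2nd, 4th, 6th, ...), then move the last character to the front.
"ixsyjoqpkdci" → "xyopdi" → "ixyopd".
(Check on "xmqdwwysml": → "mdwsl" → "lmdws" ✓)

ixyopd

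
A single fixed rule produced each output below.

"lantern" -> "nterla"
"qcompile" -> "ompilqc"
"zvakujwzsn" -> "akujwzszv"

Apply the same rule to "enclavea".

What's happening: delete the last character, then move the first 2 characters to the end (rotate left by 2).
Doing the same to "enclavea": "claveen".

claveen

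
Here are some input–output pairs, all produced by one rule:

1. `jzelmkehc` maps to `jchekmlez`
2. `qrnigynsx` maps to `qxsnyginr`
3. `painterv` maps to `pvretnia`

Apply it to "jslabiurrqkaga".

Looking at the pairs, the operation is to reverse the string, then move the last character to the front.
Working it through for "jslabiurrqkaga": intermediate "agakqrruibalsj", final "jagakqrruibals".

jagakqrruibals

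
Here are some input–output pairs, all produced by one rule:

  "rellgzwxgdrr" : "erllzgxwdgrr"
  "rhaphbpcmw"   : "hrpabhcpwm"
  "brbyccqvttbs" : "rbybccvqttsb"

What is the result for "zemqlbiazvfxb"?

What's happening: swap each adjacent pair of characters (1↔2, 3↔4, ...).
So "zemqlbiazvfxb" becomes "ezqmblaivzxfb".

ezqmblaivzxfb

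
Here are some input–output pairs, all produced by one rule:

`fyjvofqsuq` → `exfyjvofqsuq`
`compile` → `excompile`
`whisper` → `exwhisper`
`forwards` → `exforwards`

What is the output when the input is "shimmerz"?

The rule is to prepend "ex".
Applying that to "shimmerz" gives "exshimmerz".

exshimmerz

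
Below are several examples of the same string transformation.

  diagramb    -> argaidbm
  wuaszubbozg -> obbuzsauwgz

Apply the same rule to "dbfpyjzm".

jypfbdmz

Each output is the input with this applied: move the last 2 characters to the front (rotate right by 2), then reverse the string.
For "dbfpyjzm", step one produces "zmdbfpyj"; step two turns that into "jypfbdmz".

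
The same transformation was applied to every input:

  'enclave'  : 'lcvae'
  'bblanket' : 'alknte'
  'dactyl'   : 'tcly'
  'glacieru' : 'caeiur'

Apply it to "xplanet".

alent

Each output is the input with this applied: delete the first 2 characters, then swap each adjacent pair of characters (1↔2, 3↔4, ...).
"xplanet" → "lanet" → "alent".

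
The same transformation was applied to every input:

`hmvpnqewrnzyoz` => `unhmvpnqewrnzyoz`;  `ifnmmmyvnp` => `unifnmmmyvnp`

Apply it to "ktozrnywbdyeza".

unktozrnywbdyeza

In each case the input is transformed by: prepend "un".
"ktozrnywbdyeza" → "unktozrnywbdyeza".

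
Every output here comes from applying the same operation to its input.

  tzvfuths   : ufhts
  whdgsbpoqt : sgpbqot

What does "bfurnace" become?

Looking at the pairs, the operation is to delete the first 3 characters, then swap each adjacent pair of characters (1↔2, 3↔4, ...).
Starting from "bfurnace": after the first operation, "rnace"; after the second, "nrcae".
(Check on "tzvfuths": → "fuths" → "ufhts" ✓)

nrcae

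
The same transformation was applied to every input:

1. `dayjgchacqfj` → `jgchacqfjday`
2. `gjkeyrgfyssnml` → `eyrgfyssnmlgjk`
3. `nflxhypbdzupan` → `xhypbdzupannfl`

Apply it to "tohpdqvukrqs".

The pattern: move the first 3 characters to the end (rotate left by 3).
Applying that to "tohpdqvukrqs" gives "pdqvukrqstoh".

pdqvukrqstoh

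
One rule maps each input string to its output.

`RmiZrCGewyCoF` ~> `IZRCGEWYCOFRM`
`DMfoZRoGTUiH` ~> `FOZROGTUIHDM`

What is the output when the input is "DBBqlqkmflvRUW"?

BQLQKMFLVRUWDB

What's happening: move the first 2 characters to the end (rotate left by 2), then convert every letter to uppercase.
Applying both steps to "DBBqlqkmflvRUW": "BqlqkmflvRUWDB", then "BQLQKMFLVRUWDB".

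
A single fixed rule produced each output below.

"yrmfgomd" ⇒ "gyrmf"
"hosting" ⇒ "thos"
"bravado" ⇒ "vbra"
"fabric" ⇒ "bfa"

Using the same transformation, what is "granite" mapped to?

ngra

The pattern: delete the last 3 characters, then move the last character to the front.
Working it through for "granite": intermediate "gran", final "ngra".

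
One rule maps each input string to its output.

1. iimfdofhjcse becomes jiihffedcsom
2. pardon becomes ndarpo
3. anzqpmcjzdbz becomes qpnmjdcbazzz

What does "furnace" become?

fecaurn

The pattern: sort the characters into reverse alphabetical order, then move the first 3 characters to the end (rotate left by 3).
Doing the same to "furnace": "fecaurn".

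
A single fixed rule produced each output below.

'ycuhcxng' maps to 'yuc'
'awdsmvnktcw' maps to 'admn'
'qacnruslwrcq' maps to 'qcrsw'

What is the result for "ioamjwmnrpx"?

iajm

The transformation: delete the last 3 characters, then keep every other character starting from the first (positions 1st, 3rd, 5th, ...).
On "ioamjwmnrpx": the first step gives "ioamjwmn", and the second then gives "iajm".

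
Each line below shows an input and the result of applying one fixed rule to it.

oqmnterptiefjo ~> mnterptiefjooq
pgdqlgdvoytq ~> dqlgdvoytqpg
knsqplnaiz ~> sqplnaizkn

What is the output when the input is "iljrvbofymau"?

Looking at the pairs, the operation is to move the first 2 characters to the end (rotate left by 2).
So "iljrvbofymau" becomes "jrvbofymauil".

jrvbofymauil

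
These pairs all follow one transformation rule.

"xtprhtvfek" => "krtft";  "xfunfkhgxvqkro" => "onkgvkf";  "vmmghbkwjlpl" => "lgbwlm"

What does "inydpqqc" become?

cdqn

Each output is the input with this applied: keep every other character starting from the second (positions 2nd, 4th, 6th, ...), then swap the first and last characters.
On "inydpqqc": the first step gives "ndqc", and the second then gives "cdqn".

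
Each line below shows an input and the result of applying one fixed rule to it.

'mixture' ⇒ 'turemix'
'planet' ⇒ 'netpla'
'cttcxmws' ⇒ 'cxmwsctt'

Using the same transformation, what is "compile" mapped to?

Each output is the input with this applied: move the first 3 characters to the end (rotate left by 3).
For "compile" the result is "pilecom".

pilecom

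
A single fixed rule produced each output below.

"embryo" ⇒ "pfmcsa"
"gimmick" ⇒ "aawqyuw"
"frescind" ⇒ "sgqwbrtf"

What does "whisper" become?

In each case the input is transformed by: move the first 2 characters to the end (rotate left by 2), then shift every letter 12 places backward in the alphabet (wrapping around).
"whisper" → "isperwh" → "wgdsfkv".

wgdsfkv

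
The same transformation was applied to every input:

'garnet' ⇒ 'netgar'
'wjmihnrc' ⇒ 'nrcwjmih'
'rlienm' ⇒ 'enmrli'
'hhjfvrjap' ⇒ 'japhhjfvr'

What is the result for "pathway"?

waypath

Rule — move the last 3 characters to the front (rotate right by 3).
So "pathway" becomes "waypath".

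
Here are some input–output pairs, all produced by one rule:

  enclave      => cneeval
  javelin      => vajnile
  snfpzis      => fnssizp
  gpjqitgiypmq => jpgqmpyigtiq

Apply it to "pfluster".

The pattern: move the first 3 characters to the end (rotate left by 3), then reverse the string.
For "pfluster", step one produces "usterpfl"; step two turns that into "lfpretsu".

lfpretsu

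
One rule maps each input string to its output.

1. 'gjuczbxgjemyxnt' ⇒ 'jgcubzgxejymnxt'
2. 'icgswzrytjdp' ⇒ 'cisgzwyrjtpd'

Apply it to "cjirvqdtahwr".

The transformation: swap each adjacent pair of characters (1↔2, 3↔4, ...).
For "cjirvqdtahwr" the result is "jcriqvtdharw".

jcriqvtdharw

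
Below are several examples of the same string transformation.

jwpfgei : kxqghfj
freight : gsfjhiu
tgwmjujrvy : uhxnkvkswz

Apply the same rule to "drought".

espvhiu

In each case the input is transformed by: shift every letter 1 place forward in the alphabet (wrapping around).
Applying that to "drought" gives "espvhiu".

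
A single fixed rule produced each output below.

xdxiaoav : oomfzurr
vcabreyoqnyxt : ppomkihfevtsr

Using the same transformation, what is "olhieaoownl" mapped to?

nfffecczyvr

Each output is the input with this applied: sort the characters into reverse alphabetical order, then shift every letter 9 places backward in the alphabet (wrapping around).
On "olhieaoownl": the first step gives "wooonllihea", and the second then gives "nfffecczyvr".
(Check on "xdxiaoav": → "xxvoidaa" → "oomfzurr" ✓)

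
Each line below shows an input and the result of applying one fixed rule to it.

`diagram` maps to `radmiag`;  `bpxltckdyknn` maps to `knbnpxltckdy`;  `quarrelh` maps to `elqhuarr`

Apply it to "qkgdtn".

The rule is to swap the first and last characters, then move the last 3 characters to the front (rotate right by 3).
"qkgdtn" → "nkgdtq" → "dtqnkg".
(Check on "bpxltckdyknn": → "npxltckdyknb" → "knbnpxltckdy" ✓)

dtqnkg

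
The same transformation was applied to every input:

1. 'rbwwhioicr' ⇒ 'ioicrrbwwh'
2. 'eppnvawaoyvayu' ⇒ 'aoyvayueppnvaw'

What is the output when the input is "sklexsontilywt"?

The rule is to swap the front and back halves of the string.
For "sklexsontilywt" the result is "ntilywtsklexso".

ntilywtsklexso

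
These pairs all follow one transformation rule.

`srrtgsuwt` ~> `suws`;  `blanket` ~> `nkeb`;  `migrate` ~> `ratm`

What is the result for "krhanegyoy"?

gyok

Rule — swap the first and last characters, then keep only the last 4 characters.
Doing the same to "krhanegyoy": "gyok".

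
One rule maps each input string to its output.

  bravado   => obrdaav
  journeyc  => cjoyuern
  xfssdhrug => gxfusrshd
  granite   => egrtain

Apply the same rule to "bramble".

The rule is to swap the first and last characters, then take characters alternately from the front and the back (1st, last, 2nd, 2nd-last, ...).
On "bramble" that produces "ebrlabm".
(Check on "journeyc": → "courneyj" → "cjoyuern" ✓)

ebrlabm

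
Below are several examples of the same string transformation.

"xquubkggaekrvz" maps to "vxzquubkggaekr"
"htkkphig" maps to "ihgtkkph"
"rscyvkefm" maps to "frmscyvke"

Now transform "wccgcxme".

mweccgcx

Rule — swap the first and last characters, then move the last 2 characters to the front (rotate right by 2).
"wccgcxme" → "eccgcxmw" → "mweccgcx".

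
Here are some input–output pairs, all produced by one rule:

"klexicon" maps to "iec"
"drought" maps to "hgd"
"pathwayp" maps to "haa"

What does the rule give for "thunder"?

Rule — sort the characters into reverse alphabetical order, then keep only the last 3 characters.
Applying both steps to "thunder": "utrnhed", then "hed".

hed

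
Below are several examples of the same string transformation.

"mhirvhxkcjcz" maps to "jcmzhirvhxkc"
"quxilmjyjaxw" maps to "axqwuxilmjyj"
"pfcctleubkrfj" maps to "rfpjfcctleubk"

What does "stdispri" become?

prsitdis

The transformation: swap the first and last characters, then move the last 3 characters to the front (rotate right by 3).
For "stdispri", step one produces "itdisprs"; step two turns that into "prsitdis".
(Check on "pfcctleubkrfj": → "jfcctleubkrfp" → "rfpjfcctleubk" ✓)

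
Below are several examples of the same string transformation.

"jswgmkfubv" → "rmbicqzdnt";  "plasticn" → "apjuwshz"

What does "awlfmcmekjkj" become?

Rule — shift every letter 7 places forward in the alphabet (wrapping around), then swap the front and back halves of the string.
For "awlfmcmekjkj", step one produces "hdsmtjtlrqrq"; step two turns that into "tlrqrqhdsmtj".

tlrqrqhdsmtj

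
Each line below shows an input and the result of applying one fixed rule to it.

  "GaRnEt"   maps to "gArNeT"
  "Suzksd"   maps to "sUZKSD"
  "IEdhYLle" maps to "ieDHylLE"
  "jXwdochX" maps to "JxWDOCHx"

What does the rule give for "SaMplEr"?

Each output is the input with this applied: flip the case of every letter.
So "SaMplEr" becomes "sAmPLeR".

sAmPLeR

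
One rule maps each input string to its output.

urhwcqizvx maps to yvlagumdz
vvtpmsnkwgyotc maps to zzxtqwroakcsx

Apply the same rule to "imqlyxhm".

The rule is to shift every letter 4 places forward in the alphabet (wrapping around), then delete the last character.
For "imqlyxhm", step one produces "mqupcblq"; step two turns that into "mqupcbl".

mqupcbl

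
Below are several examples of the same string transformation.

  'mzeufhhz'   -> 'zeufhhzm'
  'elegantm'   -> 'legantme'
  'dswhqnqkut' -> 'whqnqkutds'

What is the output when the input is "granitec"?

The rule is to move the last 3 characters to the front (rotate right by 3), then swap the front and back halves of the string.
Starting from "granitec": after the first operation, "tecgrani"; after the second, "ranitecg".

ranitecg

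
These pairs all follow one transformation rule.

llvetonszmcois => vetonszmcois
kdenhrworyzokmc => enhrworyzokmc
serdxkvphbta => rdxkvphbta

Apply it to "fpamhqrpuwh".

Rule — delete the first 2 characters.
Applying that to "fpamhqrpuwh" gives "amhqrpuwh".

amhqrpuwh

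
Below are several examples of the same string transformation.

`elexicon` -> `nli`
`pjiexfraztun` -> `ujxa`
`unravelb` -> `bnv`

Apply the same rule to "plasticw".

wlt

Each output is the input with this applied: keep one character in every 3, starting at position 2 (positions 2nd, 5th, 8th, ...), then move the last character to the front.
So "plasticw" becomes "wlt".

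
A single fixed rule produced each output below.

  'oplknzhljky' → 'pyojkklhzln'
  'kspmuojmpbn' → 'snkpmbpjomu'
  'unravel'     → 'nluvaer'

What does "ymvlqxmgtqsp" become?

What's happening: swap each adjacent pair of characters (1↔2, 3↔4, ...), then take characters alternately from the front and the back (1st, last, 2nd, 2nd-last, ...).
"ymvlqxmgtqsp" → "mylvxqgmqtps" → "msypltvqxmqg".

msypltvqxmqg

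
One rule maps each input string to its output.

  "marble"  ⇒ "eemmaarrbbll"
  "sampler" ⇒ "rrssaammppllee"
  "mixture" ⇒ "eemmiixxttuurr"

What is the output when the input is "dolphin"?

In each case the input is transformed by: move the last character to the front, then double every character.
Applying both steps to "dolphin": "ndolphi", then "nnddoollpphhii".

nnddoollpphhii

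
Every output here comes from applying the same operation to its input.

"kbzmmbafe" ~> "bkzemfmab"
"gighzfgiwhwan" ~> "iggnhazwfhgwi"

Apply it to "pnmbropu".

npmubpro

In each case the input is transformed by: move the first character to the end, then take characters alternately from the front and the back (1st, last, 2nd, 2nd-last, ...).
On "pnmbropu": the first step gives "nmbropup", and the second then gives "npmubpro".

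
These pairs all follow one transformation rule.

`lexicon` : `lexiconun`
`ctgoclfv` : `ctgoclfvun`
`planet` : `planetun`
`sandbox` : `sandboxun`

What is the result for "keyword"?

keywordun

Looking at the pairs, the operation is to append "un".
Doing the same to "keyword": "keywordun".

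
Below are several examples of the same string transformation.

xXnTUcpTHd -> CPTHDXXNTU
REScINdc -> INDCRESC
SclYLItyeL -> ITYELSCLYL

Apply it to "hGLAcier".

CIERHGLA

The pattern: swap the front and back halves of the string, then convert every letter to uppercase.
For "hGLAcier", step one produces "cierhGLA"; step two turns that into "CIERHGLA".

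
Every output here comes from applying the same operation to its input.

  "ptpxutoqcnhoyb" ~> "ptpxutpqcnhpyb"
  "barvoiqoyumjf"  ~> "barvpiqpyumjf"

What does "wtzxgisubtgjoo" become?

The transformation: replace every "o" with "p".
For "wtzxgisubtgjoo" the result is "wtzxgisubtgjpp".

wtzxgisubtgjpp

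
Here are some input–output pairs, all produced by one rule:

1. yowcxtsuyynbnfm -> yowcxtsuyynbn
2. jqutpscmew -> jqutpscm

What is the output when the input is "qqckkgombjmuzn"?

The pattern: delete the last 2 characters.
For "qqckkgombjmuzn" the result is "qqckkgombjmu".

qqckkgombjmu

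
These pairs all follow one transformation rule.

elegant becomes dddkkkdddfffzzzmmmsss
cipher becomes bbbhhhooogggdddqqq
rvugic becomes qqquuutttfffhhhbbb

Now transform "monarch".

lllnnnmmmzzzqqqbbbggg

The rule is to repeat every character 3 times, then shift every letter 1 place backward in the alphabet (wrapping around).
Doing the same to "monarch": "lllnnnmmmzzzqqqbbbggg".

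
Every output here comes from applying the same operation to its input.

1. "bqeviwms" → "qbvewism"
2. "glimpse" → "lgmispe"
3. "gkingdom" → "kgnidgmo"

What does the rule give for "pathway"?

aphtawy

The pattern: swap each adjacent pair of characters (1↔2, 3↔4, ...).
Doing the same to "pathway": "aphtawy".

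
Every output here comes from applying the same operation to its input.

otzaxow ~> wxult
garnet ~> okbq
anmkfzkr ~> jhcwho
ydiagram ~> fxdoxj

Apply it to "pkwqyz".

Rule — shift every letter 3 places backward in the alphabet (wrapping around), then delete the first 2 characters.
Doing the same to "pkwqyz": "tnvw".

tnvw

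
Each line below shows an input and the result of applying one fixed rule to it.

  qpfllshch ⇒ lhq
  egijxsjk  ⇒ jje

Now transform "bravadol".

Rule — keep one character in every 3, starting at position 1 (positions 1st, 4th, 7th, ...), then move the first character to the end.
Working it through for "bravadol": intermediate "bvo", final "vob".

vob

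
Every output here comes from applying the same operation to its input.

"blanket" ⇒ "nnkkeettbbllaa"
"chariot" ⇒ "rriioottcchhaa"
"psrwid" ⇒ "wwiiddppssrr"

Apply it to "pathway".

The pattern: move the first 3 characters to the end (rotate left by 3), then double every character.
Applying both steps to "pathway": "hwaypat", then "hhwwaayyppaatt".
(Check on "psrwid": → "widpsr" → "wwiiddppssrr" ✓)

hhwwaayyppaatt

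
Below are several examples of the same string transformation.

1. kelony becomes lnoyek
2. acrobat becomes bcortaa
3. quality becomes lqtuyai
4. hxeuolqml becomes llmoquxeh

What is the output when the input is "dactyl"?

dltyac

The rule is to sort the characters into alphabetical order, then move the first 2 characters to the end (rotate left by 2).
Starting from "dactyl": after the first operation, "acdlty"; after the second, "dltyac".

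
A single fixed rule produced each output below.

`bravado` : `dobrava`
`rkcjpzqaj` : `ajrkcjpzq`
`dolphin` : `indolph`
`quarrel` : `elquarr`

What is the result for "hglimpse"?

Each output is the input with this applied: move the last 2 characters to the front (rotate right by 2).
Doing the same to "hglimpse": "sehglimp".

sehglimp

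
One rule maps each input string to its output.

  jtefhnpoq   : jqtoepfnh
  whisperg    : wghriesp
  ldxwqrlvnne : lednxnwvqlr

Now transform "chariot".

cthoair

The rule is to take characters alternately from the front and the back (1st, last, 2nd, 2nd-last, ...).
So "chariot" becomes "cthoair".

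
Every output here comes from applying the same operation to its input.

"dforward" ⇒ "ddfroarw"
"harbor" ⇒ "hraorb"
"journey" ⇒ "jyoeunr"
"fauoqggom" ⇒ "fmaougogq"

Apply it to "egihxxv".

evgxixh

What's happening: take characters alternately from the front and the back (1st, last, 2nd, 2nd-last, ...).
"egihxxv" → "evgxixh".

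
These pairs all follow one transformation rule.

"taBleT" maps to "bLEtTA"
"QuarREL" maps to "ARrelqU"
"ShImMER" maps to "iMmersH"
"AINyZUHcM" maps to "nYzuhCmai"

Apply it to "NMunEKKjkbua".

UNekkJKBUAnm

The rule is to move the first 2 characters to the end (rotate left by 2), then flip the case of every letter.
For "NMunEKKjkbua", step one produces "unEKKjkbuaNM"; step two turns that into "UNekkJKBUAnm".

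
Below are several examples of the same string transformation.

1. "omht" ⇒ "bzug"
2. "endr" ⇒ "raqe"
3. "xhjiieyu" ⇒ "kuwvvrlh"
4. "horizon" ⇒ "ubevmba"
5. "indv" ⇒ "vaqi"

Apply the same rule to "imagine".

vzntvar

The transformation: shift every letter 13 places forward in the alphabet (wrapping around) — i.e. ROT13.
"imagine" → "vzntvar".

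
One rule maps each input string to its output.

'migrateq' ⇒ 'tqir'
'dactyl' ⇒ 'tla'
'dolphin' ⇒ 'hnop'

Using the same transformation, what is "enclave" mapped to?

Each output is the input with this applied: move the last 3 characters to the front (rotate right by 3), then keep every other character starting from the first (positions 1st, 3rd, 5th, ...).
Starting from "enclave": after the first operation, "aveencl"; after the second, "aenl".

aenl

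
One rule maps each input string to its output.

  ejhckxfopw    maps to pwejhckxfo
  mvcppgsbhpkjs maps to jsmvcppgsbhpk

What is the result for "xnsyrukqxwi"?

Each output is the input with this applied: move the last 2 characters to the front (rotate right by 2).
So "xnsyrukqxwi" becomes "wixnsyrukqx".

wixnsyrukqx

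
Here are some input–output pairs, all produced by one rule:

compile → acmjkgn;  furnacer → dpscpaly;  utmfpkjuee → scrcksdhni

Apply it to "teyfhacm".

rkcawydf

Looking at the pairs, the operation is to take characters alternately from the front and the back (1st, last, 2nd, 2nd-last, ...), then shift every letter 2 places backward in the alphabet (wrapping around).
Working it through for "teyfhacm": intermediate "tmecyafh", final "rkcawydf".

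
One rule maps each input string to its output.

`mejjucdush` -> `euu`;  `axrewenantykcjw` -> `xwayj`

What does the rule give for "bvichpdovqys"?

The rule is to keep one character in every 3, starting at position 2 (positions 2nd, 5th, 8th, ...).
So "bvichpdovqys" becomes "vhoy".

vhoy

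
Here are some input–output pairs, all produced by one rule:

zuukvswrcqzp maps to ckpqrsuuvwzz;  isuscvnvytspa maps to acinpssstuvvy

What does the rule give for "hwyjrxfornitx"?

fhijnorrtwxxy

In each case the input is transformed by: sort the characters into alphabetical order.
For "hwyjrxfornitx" the result is "fhijnorrtwxxy".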